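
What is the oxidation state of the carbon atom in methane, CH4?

-4

Count +1 for every bond to an atom more electronegative than carbon and −1 for every bond to one less electronegative; C–C bonds are 0.
The carbon has one bond to H (-1), one bond to H (-1), one bond to H (-1), one bond to H (-1).
Oxidation state = -1 − 1 − 1 − 1 = -4.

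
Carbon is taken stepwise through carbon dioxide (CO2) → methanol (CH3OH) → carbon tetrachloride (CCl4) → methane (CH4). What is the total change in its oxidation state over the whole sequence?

Carbon oxidation states along the series — carbon dioxide: +4, methanol: -2, carbon tetrachloride: +4, methane: -4.
Net change = -4 − (+4) = -8.

-8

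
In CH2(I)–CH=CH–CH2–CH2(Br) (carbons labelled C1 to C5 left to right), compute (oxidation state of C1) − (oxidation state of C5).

C1: 1C, 2H, 1I → 0 − 2 + 1 = -1
C5: 1C, 2H, 1Br → 0 − 2 + 1 = -1
Difference: -1 − (-1) = 0.

0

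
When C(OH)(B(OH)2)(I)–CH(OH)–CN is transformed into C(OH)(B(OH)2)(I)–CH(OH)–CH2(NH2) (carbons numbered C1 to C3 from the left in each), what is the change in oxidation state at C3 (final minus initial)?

-4

Before: C3 has 1 bond to C, 3 bonds to N → oxidation state +3.
After: C3 has 1 bond to C, 2 bonds to H, 1 bond to N → oxidation state -1.
Δ = -1 − (+3) = -4, so this is a reduction at C3.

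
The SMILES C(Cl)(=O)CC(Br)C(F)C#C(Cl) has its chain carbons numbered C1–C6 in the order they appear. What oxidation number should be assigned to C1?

+3

Bonds to more-electronegative neighbours contribute +1 each, bonds to H or metals contribute −1 each, and C–C bonds contribute 0.
C1 has one bond to C (0), one bond to Cl (+1), a double bond to O (2×+1 = +2).
Oxidation state = 0 + 1 + 2 = +3.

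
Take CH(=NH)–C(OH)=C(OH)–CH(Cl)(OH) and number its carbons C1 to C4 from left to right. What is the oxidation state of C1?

+1

Bonds to more-electronegative neighbours contribute +1 each, bonds to H or metals contribute −1 each, and C–C bonds contribute 0.
C1 has one bond to C (0), a double bond to N (2×+1 = +2), one bond to H (-1).
Oxidation state = 0 + 2 − 1 = +1.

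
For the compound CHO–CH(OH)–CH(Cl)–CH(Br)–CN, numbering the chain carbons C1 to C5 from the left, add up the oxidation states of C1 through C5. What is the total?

+4

Assign +1 per bond to O/N/halogen, −1 per bond to H or an electropositive element, and 0 per bond to carbon. Tallying each carbon:
C1: 1C, 1H, 2O → 0 − 1 + 2 = +1
C2: 2C, 1H, 1O → 0 − 1 + 1 = 0
C3: 2C, 1H, 1Cl → 0 − 1 + 1 = 0
C4: 2C, 1H, 1Br → 0 − 1 + 1 = 0
C5: 1C, 3N → 0 + 3 = +3
Sum = +1 + 0 + 0 + 0 + 3 = +4.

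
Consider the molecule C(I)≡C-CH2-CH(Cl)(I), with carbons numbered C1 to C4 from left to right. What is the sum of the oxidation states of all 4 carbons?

Assign +1 per bond to O/N/halogen, −1 per bond to H or an electropositive element, and 0 per bond to carbon. Tallying each carbon:
C1: 3C, 1I → 0 + 1 = +1
C2: 4C → 0 = 0
C3: 2C, 2H → 0 − 2 = -2
C4: 1C, 1H, 1Cl, 1I → 0 − 1 + 1 + 1 = +1
Sum = +1 + 0 − 2 + 1 = 0.

0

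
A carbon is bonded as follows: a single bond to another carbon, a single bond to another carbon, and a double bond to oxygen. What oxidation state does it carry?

+2

The carbon has one bond to C (0), one bond to C (0), a double bond to O (2×+1 = +2).
Oxidation state = 0 + 0 + 2 = +2.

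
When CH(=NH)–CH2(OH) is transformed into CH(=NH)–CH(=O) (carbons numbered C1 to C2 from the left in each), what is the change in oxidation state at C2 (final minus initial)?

+2

Before: C2 has 1 bond to C, 2 bonds to H, 1 bond to O → oxidation state -1.
After: C2 has 1 bond to C, 1 bond to H, 2 bonds to O → oxidation state +1.
Δ = +1 − (-1) = +2, so this is an oxidation at C2.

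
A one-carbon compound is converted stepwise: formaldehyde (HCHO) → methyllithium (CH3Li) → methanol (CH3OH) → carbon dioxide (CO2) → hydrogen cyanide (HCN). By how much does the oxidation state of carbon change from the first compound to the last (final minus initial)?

+2

Carbon oxidation states along the series — formaldehyde: 0, methyllithium: -4, methanol: -2, carbon dioxide: +4, hydrogen cyanide: +2.
Net change = +2 − (0) = +2.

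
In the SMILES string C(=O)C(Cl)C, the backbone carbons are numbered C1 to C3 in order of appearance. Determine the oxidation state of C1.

C1 has one bond to C (0), a double bond to O (2×+1 = +2), one bond to H (-1).
Oxidation state = 0 + 2 − 1 = +1.

+1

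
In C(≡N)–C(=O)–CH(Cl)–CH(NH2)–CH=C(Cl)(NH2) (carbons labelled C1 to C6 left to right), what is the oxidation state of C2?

C2 has one bond to C (0), one bond to C (0), a double bond to O (2×+1 = +2).
Oxidation state = 0 + 0 + 2 = +2.

+2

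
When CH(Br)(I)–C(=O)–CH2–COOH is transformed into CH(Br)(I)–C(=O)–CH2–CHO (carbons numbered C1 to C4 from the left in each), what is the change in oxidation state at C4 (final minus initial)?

-2

Before: C4 has 1 bond to C, 3 bonds to O → oxidation state +3.
After: C4 has 1 bond to C, 1 bond to H, 2 bonds to O → oxidation state +1.
Δ = +1 − (+3) = -2, so this is a reduction at C4.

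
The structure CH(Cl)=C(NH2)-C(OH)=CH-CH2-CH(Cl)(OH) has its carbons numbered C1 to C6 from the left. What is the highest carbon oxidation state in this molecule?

+1

Bonds to more-electronegative neighbours contribute +1 each, bonds to H or metals contribute −1 each, and C–C bonds contribute 0. Tallying each carbon:
C1: 2C, 1H, 1Cl → 0 − 1 + 1 = 0
C2: 3C, 1N → 0 + 1 = +1
C3: 3C, 1O → 0 + 1 = +1
C4: 3C, 1H → 0 − 1 = -1
C5: 2C, 2H → 0 − 2 = -2
C6: 1C, 1H, 1O, 1Cl → 0 − 1 + 1 + 1 = +1
The highest value is +1.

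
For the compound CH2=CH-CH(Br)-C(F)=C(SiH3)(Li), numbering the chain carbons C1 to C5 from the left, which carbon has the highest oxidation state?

C4

Tallying each carbon's bonds:
C1: 2C, 2H → 0 − 2 = -2
C2: 3C, 1H → 0 − 1 = -1
C3: 2C, 1H, 1Br → 0 − 1 + 1 = 0
C4: 3C, 1F → 0 + 1 = +1
C5: 2C, 1Li, 1Si → 0 − 1 − 1 = -2
The most oxidised carbon is C4 at +1.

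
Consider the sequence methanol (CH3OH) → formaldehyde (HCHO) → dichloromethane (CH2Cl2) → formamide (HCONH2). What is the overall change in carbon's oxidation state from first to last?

Carbon oxidation states along the series — methanol: -2, formaldehyde: 0, dichloromethane: 0, formamide: +2.
Net change = +2 − (-2) = +4.

+4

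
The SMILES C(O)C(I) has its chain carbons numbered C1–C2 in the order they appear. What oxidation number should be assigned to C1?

-1

Each bond to a more electronegative atom (O, N, halogen) counts +1, each bond to a less electronegative atom (H, metal, B, Si) counts −1, and each C–C bond counts 0.
C1 has one bond to C (0), one bond to H (-1), one bond to H (-1), one bond to O (+1).
Oxidation state = 0 − 1 − 1 + 1 = -1.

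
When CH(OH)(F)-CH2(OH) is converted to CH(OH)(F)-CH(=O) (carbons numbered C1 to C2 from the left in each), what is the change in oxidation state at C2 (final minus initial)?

+2

Before: C2 has 1 bond to C, 2 bonds to H, 1 bond to O → oxidation state -1.
After: C2 has 1 bond to C, 1 bond to H, 2 bonds to O → oxidation state +1.
Δ = +1 − (-1) = +2, so this is an oxidation at C2.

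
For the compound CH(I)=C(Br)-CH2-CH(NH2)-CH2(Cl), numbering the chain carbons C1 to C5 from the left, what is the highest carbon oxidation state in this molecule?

+1

Count +1 for every bond to an atom more electronegative than carbon and −1 for every bond to one less electronegative; C–C bonds are 0. Tallying each carbon:
C1: 2C, 1H, 1I → 0 − 1 + 1 = 0
C2: 3C, 1Br → 0 + 1 = +1
C3: 2C, 2H → 0 − 2 = -2
C4: 2C, 1H, 1N → 0 − 1 + 1 = 0
C5: 1C, 2H, 1Cl → 0 − 2 + 1 = -1
The highest value is +1.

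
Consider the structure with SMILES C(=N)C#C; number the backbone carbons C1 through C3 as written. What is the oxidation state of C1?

C1 has one bond to C (0), one bond to H (-1), a double bond to N (2×+1 = +2).
Oxidation state = 0 − 1 + 2 = +1.

+1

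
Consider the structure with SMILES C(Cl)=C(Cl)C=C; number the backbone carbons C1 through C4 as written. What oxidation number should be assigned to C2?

Assign +1 per bond to O/N/halogen, −1 per bond to H or an electropositive element, and 0 per bond to carbon.
C2 has a double bond to C (2×0 = 0), one bond to C (0), one bond to Cl (+1).
Oxidation state = 0 + 0 + 1 = +1.

+1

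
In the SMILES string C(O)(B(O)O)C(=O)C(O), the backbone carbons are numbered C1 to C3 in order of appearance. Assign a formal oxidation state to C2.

+2

Each bond to a more electronegative atom (O, N, halogen) counts +1, each bond to a less electronegative atom (H, metal, B, Si) counts −1, and each C–C bond counts 0.
C2 has one bond to C (0), one bond to C (0), a double bond to O (2×+1 = +2).
Oxidation state = 0 + 0 + 2 = +2.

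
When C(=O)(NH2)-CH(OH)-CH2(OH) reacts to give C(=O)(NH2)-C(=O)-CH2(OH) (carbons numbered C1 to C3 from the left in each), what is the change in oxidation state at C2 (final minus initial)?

Before: C2 has 2 bonds to C, 1 bond to H, 1 bond to O → oxidation state 0.
After: C2 has 2 bonds to C, 2 bonds to O → oxidation state +2.
Δ = +2 − (0) = +2, so this is an oxidation at C2.

+2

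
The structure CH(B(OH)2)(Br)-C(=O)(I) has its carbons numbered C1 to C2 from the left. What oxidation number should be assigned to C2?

+3

Assign +1 per bond to O/N/halogen, −1 per bond to H or an electropositive element, and 0 per bond to carbon.
C2 has one bond to C (0), a double bond to O (2×+1 = +2), one bond to I (+1).
Oxidation state = 0 + 2 + 1 = +3.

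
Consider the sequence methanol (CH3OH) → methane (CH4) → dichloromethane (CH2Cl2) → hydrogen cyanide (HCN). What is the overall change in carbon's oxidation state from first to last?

Carbon oxidation states along the series — methanol: -2, methane: -4, dichloromethane: 0, hydrogen cyanide: +2.
Net change = +2 − (-2) = +4.

+4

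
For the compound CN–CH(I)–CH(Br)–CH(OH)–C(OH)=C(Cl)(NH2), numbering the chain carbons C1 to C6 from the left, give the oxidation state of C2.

0

C2 has one bond to C (0), one bond to C (0), one bond to H (-1), one bond to I (+1).
Oxidation state = 0 + 0 − 1 + 1 = 0.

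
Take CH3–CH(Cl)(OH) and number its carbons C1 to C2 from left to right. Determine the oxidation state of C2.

+1

Count +1 for every bond to an atom more electronegative than carbon and −1 for every bond to one less electronegative; C–C bonds are 0.
C2 has one bond to C (0), one bond to Cl (+1), one bond to O (+1), one bond to H (-1).
Oxidation state = 0 + 1 + 1 − 1 = +1.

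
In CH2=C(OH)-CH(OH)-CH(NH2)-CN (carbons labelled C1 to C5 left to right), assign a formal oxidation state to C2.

C2 has a double bond to C (2×0 = 0), one bond to C (0), one bond to O (+1).
Oxidation state = 0 + 0 + 1 = +1.

+1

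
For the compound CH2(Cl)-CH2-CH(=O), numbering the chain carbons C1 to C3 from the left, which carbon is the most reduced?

C2

Each bond to a more electronegative atom (O, N, halogen) counts +1, each bond to a less electronegative atom (H, metal, B, Si) counts −1, and each C–C bond counts 0. Tallying each carbon:
C1: 1C, 2H, 1Cl → 0 − 2 + 1 = -1
C2: 2C, 2H → 0 − 2 = -2
C3: 1C, 1H, 2O → 0 − 1 + 2 = +1
The most reduced carbon is C2 at -2.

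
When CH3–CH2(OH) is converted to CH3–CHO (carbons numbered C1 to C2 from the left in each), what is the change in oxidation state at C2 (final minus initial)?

+2

Before: C2 has 1 bond to C, 2 bonds to H, 1 bond to O → oxidation state -1.
After: C2 has 1 bond to C, 1 bond to H, 2 bonds to O → oxidation state +1.
Δ = +1 − (-1) = +2, so this is an oxidation at C2.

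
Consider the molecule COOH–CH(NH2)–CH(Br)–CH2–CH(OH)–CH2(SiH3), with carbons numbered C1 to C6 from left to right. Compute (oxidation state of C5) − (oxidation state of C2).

0

C5: 2C, 1H, 1O → 0 − 1 + 1 = 0
C2: 2C, 1H, 1N → 0 − 1 + 1 = 0
Difference: 0 − (0) = 0.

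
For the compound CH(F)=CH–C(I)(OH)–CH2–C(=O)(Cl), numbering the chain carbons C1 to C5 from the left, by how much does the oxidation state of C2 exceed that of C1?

C2: 3C, 1H → 0 − 1 = -1
C1: 2C, 1H, 1F → 0 − 1 + 1 = 0
Difference: -1 − (0) = -1.

-1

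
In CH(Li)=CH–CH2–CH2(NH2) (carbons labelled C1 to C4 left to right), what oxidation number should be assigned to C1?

Count +1 for every bond to an atom more electronegative than carbon and −1 for every bond to one less electronegative; C–C bonds are 0.
C1 has a double bond to C (2×0 = 0), one bond to Li (-1), one bond to H (-1).
Oxidation state = 0 − 1 − 1 = -2.

-2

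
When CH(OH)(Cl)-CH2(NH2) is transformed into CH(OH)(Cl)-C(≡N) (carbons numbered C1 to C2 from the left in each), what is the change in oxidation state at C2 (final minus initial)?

Before: C2 has 1 bond to C, 2 bonds to H, 1 bond to N → oxidation state -1.
After: C2 has 1 bond to C, 3 bonds to N → oxidation state +3.
Δ = +3 − (-1) = +4, so this is an oxidation at C2.

+4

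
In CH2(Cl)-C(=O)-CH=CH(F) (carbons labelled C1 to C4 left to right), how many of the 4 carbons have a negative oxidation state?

2

Bonds to more-electronegative neighbours contribute +1 each, bonds to H or metals contribute −1 each, and C–C bonds contribute 0. Tallying each carbon:
C1: 1C, 2H, 1Cl → 0 − 2 + 1 = -1
C2: 2C, 2O → 0 + 2 = +2
C3: 3C, 1H → 0 − 1 = -1
C4: 2C, 1H, 1F → 0 − 1 + 1 = 0
2 carbons (C1, C3) meet the condition.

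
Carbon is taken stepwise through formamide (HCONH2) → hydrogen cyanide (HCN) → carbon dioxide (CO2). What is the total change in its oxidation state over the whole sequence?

+2

Carbon oxidation states along the series — formamide: +2, hydrogen cyanide: +2, carbon dioxide: +4.
Net change = +4 − (+2) = +2.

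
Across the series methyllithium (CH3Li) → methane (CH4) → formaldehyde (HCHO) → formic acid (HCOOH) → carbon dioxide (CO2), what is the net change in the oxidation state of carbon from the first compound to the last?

Carbon oxidation states along the series — methyllithium: -4, methane: -4, formaldehyde: 0, formic acid: +2, carbon dioxide: +4.
Net change = +4 − (-4) = +8.

+8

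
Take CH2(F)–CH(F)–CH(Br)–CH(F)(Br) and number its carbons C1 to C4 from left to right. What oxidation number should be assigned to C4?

+1

Each bond to a more electronegative atom (O, N, halogen) counts +1, each bond to a less electronegative atom (H, metal, B, Si) counts −1, and each C–C bond counts 0.
C4 has one bond to C (0), one bond to F (+1), one bond to Br (+1), one bond to H (-1).
Oxidation state = 0 + 1 + 1 − 1 = +1.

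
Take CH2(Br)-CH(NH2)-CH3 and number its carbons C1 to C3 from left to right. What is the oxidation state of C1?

-1

Count +1 for every bond to an atom more electronegative than carbon and −1 for every bond to one less electronegative; C–C bonds are 0.
C1 has one bond to C (0), one bond to H (-1), one bond to H (-1), one bond to Br (+1).
Oxidation state = 0 − 1 − 1 + 1 = -1.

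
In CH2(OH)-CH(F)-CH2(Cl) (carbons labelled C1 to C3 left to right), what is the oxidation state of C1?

-1

C1 has one bond to C (0), one bond to H (-1), one bond to O (+1), one bond to H (-1).
Oxidation state = 0 − 1 + 1 − 1 = -1.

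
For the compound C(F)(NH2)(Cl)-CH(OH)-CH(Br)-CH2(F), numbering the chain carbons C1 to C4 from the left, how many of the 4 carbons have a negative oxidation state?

1

Tallying each carbon's bonds:
C1: 1C, 1N, 1F, 1Cl → 0 + 1 + 1 + 1 = +3
C2: 2C, 1H, 1O → 0 − 1 + 1 = 0
C3: 2C, 1H, 1Br → 0 − 1 + 1 = 0
C4: 1C, 2H, 1F → 0 − 2 + 1 = -1
1 carbon (C4) meets the condition.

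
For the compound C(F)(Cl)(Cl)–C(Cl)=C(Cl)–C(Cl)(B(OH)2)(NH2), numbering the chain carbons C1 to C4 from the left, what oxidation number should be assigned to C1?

+3

C1 has one bond to C (0), one bond to F (+1), one bond to Cl (+1), one bond to Cl (+1).
Oxidation state = 0 + 1 + 1 + 1 = +3.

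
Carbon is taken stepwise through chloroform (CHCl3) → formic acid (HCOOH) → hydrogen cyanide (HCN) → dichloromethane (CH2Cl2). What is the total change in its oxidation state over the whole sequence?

Carbon oxidation states along the series — chloroform: +2, formic acid: +2, hydrogen cyanide: +2, dichloromethane: 0.
Net change = 0 − (+2) = -2.

-2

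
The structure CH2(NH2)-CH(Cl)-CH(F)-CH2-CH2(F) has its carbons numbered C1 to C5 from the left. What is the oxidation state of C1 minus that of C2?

-1

C1: 1C, 2H, 1N → 0 − 2 + 1 = -1
C2: 2C, 1H, 1Cl → 0 − 1 + 1 = 0
Difference: -1 − (0) = -1.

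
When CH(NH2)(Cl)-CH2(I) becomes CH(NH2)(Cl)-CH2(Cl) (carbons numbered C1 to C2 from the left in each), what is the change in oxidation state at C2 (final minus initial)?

0

Before: C2 has 1 bond to C, 2 bonds to H, 1 bond to I → oxidation state -1.
After: C2 has 1 bond to C, 2 bonds to H, 1 bond to Cl → oxidation state -1.
Δ = -1 − (-1) = 0, so no net redox change at C2.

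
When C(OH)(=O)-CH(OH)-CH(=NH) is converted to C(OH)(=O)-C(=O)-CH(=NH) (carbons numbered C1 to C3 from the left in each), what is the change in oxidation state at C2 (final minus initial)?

Before: C2 has 2 bonds to C, 1 bond to H, 1 bond to O → oxidation state 0.
After: C2 has 2 bonds to C, 2 bonds to O → oxidation state +2.
Δ = +2 − (0) = +2, so this is an oxidation at C2.

+2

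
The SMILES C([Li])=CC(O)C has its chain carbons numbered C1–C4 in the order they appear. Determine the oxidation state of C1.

-2

Bonds to more-electronegative neighbours contribute +1 each, bonds to H or metals contribute −1 each, and C–C bonds contribute 0.
C1 has a double bond to C (2×0 = 0), one bond to H (-1), one bond to Li (-1).
Oxidation state = 0 − 1 − 1 = -2.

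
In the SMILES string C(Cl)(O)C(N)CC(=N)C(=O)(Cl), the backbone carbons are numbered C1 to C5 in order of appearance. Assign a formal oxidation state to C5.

+3

Each bond to a more electronegative atom (O, N, halogen) counts +1, each bond to a less electronegative atom (H, metal, B, Si) counts −1, and each C–C bond counts 0.
C5 has one bond to C (0), a double bond to O (2×+1 = +2), one bond to Cl (+1).
Oxidation state = 0 + 2 + 1 = +3.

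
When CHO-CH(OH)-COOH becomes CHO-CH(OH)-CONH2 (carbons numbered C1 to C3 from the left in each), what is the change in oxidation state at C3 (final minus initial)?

Before: C3 has 1 bond to C, 3 bonds to O → oxidation state +3.
After: C3 has 1 bond to C, 2 bonds to O, 1 bond to N → oxidation state +3.
Δ = +3 − (+3) = 0, so no net redox change at C3.

0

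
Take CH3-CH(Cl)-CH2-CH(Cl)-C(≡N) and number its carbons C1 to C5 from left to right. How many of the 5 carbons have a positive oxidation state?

Tallying each carbon's bonds:
C1: 1C, 3H → 0 − 3 = -3
C2: 2C, 1H, 1Cl → 0 − 1 + 1 = 0
C3: 2C, 2H → 0 − 2 = -2
C4: 2C, 1H, 1Cl → 0 − 1 + 1 = 0
C5: 1C, 3N → 0 + 3 = +3
1 carbon (C5) meets the condition.

1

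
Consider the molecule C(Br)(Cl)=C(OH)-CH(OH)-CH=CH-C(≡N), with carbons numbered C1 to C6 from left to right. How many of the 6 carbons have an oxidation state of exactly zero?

1

Tallying each carbon's bonds:
C1: 2C, 1Cl, 1Br → 0 + 1 + 1 = +2
C2: 3C, 1O → 0 + 1 = +1
C3: 2C, 1H, 1O → 0 − 1 + 1 = 0
C4: 3C, 1H → 0 − 1 = -1
C5: 3C, 1H → 0 − 1 = -1
C6: 1C, 3N → 0 + 3 = +3
1 carbon (C3) meets the condition.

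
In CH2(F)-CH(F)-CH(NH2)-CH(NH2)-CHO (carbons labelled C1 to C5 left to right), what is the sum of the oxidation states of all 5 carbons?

Tallying each carbon's bonds:
C1: 1C, 2H, 1F → 0 − 2 + 1 = -1
C2: 2C, 1H, 1F → 0 − 1 + 1 = 0
C3: 2C, 1H, 1N → 0 − 1 + 1 = 0
C4: 2C, 1H, 1N → 0 − 1 + 1 = 0
C5: 1C, 1H, 2O → 0 − 1 + 2 = +1
Sum = -1 + 0 + 0 + 0 + 1 = 0.

0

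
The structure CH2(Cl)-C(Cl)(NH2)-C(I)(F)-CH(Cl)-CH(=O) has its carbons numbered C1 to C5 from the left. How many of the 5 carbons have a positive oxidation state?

Each bond to a more electronegative atom (O, N, halogen) counts +1, each bond to a less electronegative atom (H, metal, B, Si) counts −1, and each C–C bond counts 0. Tallying each carbon:
C1: 1C, 2H, 1Cl → 0 − 2 + 1 = -1
C2: 2C, 1N, 1Cl → 0 + 1 + 1 = +2
C3: 2C, 1F, 1I → 0 + 1 + 1 = +2
C4: 2C, 1H, 1Cl → 0 − 1 + 1 = 0
C5: 1C, 1H, 2O → 0 − 1 + 2 = +1
3 carbons (C2, C3, C5) meet the condition.

3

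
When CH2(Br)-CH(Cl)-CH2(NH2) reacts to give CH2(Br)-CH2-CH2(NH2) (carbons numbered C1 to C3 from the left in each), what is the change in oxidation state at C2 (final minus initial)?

Before: C2 has 2 bonds to C, 1 bond to H, 1 bond to Cl → oxidation state 0.
After: C2 has 2 bonds to C, 2 bonds to H → oxidation state -2.
Δ = -2 − (0) = -2, so this is a reduction at C2.

-2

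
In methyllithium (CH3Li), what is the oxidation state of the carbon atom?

-4

Count +1 for every bond to an atom more electronegative than carbon and −1 for every bond to one less electronegative; C–C bonds are 0.
The carbon has one bond to H (-1), one bond to H (-1), one bond to H (-1), one bond to Li (-1).
Oxidation state = -1 − 1 − 1 − 1 = -4.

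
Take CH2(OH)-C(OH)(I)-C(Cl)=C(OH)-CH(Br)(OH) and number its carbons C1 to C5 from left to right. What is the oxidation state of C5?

C5 has one bond to C (0), one bond to Br (+1), one bond to O (+1), one bond to H (-1).
Oxidation state = 0 + 1 + 1 − 1 = +1.

+1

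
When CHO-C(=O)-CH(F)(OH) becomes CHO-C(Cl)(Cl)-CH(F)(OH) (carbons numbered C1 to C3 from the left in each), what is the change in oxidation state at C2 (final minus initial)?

Before: C2 has 2 bonds to C, 2 bonds to O → oxidation state +2.
After: C2 has 2 bonds to C, 2 bonds to Cl → oxidation state +2.
Δ = +2 − (+2) = 0, so no net redox change at C2.

0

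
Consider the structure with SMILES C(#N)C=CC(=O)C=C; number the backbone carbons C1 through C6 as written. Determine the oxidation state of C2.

-1

Count +1 for every bond to an atom more electronegative than carbon and −1 for every bond to one less electronegative; C–C bonds are 0.
C2 has one bond to C (0), a double bond to C (2×0 = 0), one bond to H (-1).
Oxidation state = 0 + 0 − 1 = -1.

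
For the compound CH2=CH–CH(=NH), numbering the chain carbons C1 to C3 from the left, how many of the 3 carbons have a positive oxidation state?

Each bond to a more electronegative atom (O, N, halogen) counts +1, each bond to a less electronegative atom (H, metal, B, Si) counts −1, and each C–C bond counts 0. Tallying each carbon:
C1: 2C, 2H → 0 − 2 = -2
C2: 3C, 1H → 0 − 1 = -1
C3: 1C, 1H, 2N → 0 − 1 + 2 = +1
1 carbon (C3) meets the condition.

1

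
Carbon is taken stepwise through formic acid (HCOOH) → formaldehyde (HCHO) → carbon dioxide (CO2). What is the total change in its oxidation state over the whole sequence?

Carbon oxidation states along the series — formic acid: +2, formaldehyde: 0, carbon dioxide: +4.
Net change = +4 − (+2) = +2.

+2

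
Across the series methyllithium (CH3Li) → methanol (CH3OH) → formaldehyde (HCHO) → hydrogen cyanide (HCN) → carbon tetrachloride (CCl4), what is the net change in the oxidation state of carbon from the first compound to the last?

Carbon oxidation states along the series — methyllithium: -4, methanol: -2, formaldehyde: 0, hydrogen cyanide: +2, carbon tetrachloride: +4.
Net change = +4 − (-4) = +8.

+8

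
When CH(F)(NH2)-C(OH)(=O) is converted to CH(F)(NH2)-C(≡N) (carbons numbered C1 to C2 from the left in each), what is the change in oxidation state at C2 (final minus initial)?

Before: C2 has 1 bond to C, 3 bonds to O → oxidation state +3.
After: C2 has 1 bond to C, 3 bonds to N → oxidation state +3.
Δ = +3 − (+3) = 0, so no net redox change at C2.

0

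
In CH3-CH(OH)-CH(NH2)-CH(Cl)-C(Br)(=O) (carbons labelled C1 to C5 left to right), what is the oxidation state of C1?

-3

C1 has one bond to C (0), one bond to H (-1), one bond to H (-1), one bond to H (-1).
Oxidation state = 0 − 1 − 1 − 1 = -3.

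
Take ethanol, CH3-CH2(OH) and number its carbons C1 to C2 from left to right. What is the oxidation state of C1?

C1 has one bond to H (-1), one bond to H (-1), one bond to H (-1), one bond to C (0).
Oxidation state = -1 − 1 − 1 + 0 = -3.

-3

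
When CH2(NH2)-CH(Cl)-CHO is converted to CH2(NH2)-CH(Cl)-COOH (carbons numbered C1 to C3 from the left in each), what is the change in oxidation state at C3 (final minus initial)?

Before: C3 has 1 bond to C, 1 bond to H, 2 bonds to O → oxidation state +1.
After: C3 has 1 bond to C, 3 bonds to O → oxidation state +3.
Δ = +3 − (+1) = +2, so this is an oxidation at C3.

+2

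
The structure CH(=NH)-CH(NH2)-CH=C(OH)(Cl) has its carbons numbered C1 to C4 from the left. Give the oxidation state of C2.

C2 has one bond to C (0), one bond to C (0), one bond to H (-1), one bond to N (+1).
Oxidation state = 0 + 0 − 1 + 1 = 0.

0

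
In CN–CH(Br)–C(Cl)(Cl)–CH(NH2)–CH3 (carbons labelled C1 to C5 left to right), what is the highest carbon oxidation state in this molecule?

+3

Tallying each carbon's bonds:
C1: 1C, 3N → 0 + 3 = +3
C2: 2C, 1H, 1Br → 0 − 1 + 1 = 0
C3: 2C, 2Cl → 0 + 2 = +2
C4: 2C, 1H, 1N → 0 − 1 + 1 = 0
C5: 1C, 3H → 0 − 3 = -3
The highest value is +3.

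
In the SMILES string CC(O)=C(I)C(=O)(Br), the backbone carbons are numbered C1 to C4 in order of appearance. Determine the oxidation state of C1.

Each bond to a more electronegative atom (O, N, halogen) counts +1, each bond to a less electronegative atom (H, metal, B, Si) counts −1, and each C–C bond counts 0.
C1 has one bond to C (0), one bond to H (-1), one bond to H (-1), one bond to H (-1).
Oxidation state = 0 − 1 − 1 − 1 = -3.

-3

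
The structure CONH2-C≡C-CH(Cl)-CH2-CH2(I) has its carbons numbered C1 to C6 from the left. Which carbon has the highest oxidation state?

Each bond to a more electronegative atom (O, N, halogen) counts +1, each bond to a less electronegative atom (H, metal, B, Si) counts −1, and each C–C bond counts 0. Tallying each carbon:
C1: 1C, 2O, 1N → 0 + 2 + 1 = +3
C2: 4C → 0 = 0
C3: 4C → 0 = 0
C4: 2C, 1H, 1Cl → 0 − 1 + 1 = 0
C5: 2C, 2H → 0 − 2 = -2
C6: 1C, 2H, 1I → 0 − 2 + 1 = -1
The most oxidised carbon is C1 at +3.

C1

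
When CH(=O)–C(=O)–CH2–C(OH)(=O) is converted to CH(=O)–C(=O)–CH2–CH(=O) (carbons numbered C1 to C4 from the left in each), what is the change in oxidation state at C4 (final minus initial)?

Before: C4 has 1 bond to C, 3 bonds to O → oxidation state +3.
After: C4 has 1 bond to C, 1 bond to H, 2 bonds to O → oxidation state +1.
Δ = +1 − (+3) = -2, so this is a reduction at C4.

-2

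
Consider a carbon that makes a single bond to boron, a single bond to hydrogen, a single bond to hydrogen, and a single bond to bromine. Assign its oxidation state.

-2

Assign +1 per bond to O/N/halogen, −1 per bond to H or an electropositive element, and 0 per bond to carbon.
The carbon has one bond to H (-1), one bond to B (-1), one bond to Br (+1), one bond to H (-1).
Oxidation state = -1 − 1 + 1 − 1 = -2.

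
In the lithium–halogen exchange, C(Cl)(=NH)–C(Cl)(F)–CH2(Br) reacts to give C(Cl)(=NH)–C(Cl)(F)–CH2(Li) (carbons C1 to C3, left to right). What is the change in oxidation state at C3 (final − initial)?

Before: C3 has 1 bond to C, 2 bonds to H, 1 bond to Br → oxidation state -1.
After: C3 has 1 bond to C, 2 bonds to H, 1 bond to Li → oxidation state -3.
Δ = -3 − (-1) = -2, so this is a reduction at C3.

-2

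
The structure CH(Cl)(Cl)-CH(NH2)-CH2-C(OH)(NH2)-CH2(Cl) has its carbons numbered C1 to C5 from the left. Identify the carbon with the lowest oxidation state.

Assign +1 per bond to O/N/halogen, −1 per bond to H or an electropositive element, and 0 per bond to carbon. Tallying each carbon:
C1: 1C, 1H, 2Cl → 0 − 1 + 2 = +1
C2: 2C, 1H, 1N → 0 − 1 + 1 = 0
C3: 2C, 2H → 0 − 2 = -2
C4: 2C, 1O, 1N → 0 + 1 + 1 = +2
C5: 1C, 2H, 1Cl → 0 − 2 + 1 = -1
The most reduced carbon is C3 at -2.

C3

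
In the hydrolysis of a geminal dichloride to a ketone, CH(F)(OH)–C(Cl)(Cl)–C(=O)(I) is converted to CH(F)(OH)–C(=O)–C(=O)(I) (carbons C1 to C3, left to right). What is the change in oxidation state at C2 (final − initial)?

Before: C2 has 2 bonds to C, 2 bonds to Cl → oxidation state +2.
After: C2 has 2 bonds to C, 2 bonds to O → oxidation state +2.
Δ = +2 − (+2) = 0, so no net redox change at C2.

0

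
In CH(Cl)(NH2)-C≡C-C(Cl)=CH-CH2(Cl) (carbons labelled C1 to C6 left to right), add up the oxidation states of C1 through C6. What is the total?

0

Tallying each carbon's bonds:
C1: 1C, 1H, 1N, 1Cl → 0 − 1 + 1 + 1 = +1
C2: 4C → 0 = 0
C3: 4C → 0 = 0
C4: 3C, 1Cl → 0 + 1 = +1
C5: 3C, 1H → 0 − 1 = -1
C6: 1C, 2H, 1Cl → 0 − 2 + 1 = -1
Sum = +1 + 0 + 0 + 1 − 1 − 1 = 0.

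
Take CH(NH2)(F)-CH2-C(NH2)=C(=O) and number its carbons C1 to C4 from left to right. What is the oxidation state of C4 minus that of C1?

C4: 2C, 2O → 0 + 2 = +2
C1: 1C, 1H, 1N, 1F → 0 − 1 + 1 + 1 = +1
Difference: +2 − (+1) = +1.

+1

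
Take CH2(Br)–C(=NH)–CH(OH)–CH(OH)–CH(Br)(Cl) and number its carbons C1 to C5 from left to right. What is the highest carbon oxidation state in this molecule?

Tallying each carbon's bonds:
C1: 1C, 2H, 1Br → 0 − 2 + 1 = -1
C2: 2C, 2N → 0 + 2 = +2
C3: 2C, 1H, 1O → 0 − 1 + 1 = 0
C4: 2C, 1H, 1O → 0 − 1 + 1 = 0
C5: 1C, 1H, 1Cl, 1Br → 0 − 1 + 1 + 1 = +1
The highest value is +2.

+2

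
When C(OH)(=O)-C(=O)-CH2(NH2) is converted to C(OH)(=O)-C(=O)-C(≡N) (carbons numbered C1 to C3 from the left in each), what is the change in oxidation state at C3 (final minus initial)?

+4

Before: C3 has 1 bond to C, 2 bonds to H, 1 bond to N → oxidation state -1.
After: C3 has 1 bond to C, 3 bonds to N → oxidation state +3.
Δ = +3 − (-1) = +4, so this is an oxidation at C3.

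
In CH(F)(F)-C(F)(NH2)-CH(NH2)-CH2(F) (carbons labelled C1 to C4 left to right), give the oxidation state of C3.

0

Each bond to a more electronegative atom (O, N, halogen) counts +1, each bond to a less electronegative atom (H, metal, B, Si) counts −1, and each C–C bond counts 0.
C3 has one bond to C (0), one bond to C (0), one bond to N (+1), one bond to H (-1).
Oxidation state = 0 + 0 + 1 − 1 = 0.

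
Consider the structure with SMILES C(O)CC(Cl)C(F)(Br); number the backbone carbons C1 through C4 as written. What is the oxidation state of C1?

Assign +1 per bond to O/N/halogen, −1 per bond to H or an electropositive element, and 0 per bond to carbon.
C1 has one bond to C (0), one bond to H (-1), one bond to O (+1), one bond to H (-1).
Oxidation state = 0 − 1 + 1 − 1 = -1.

-1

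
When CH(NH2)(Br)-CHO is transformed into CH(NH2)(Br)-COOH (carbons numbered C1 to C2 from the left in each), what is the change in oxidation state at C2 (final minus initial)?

Before: C2 has 1 bond to C, 1 bond to H, 2 bonds to O → oxidation state +1.
After: C2 has 1 bond to C, 3 bonds to O → oxidation state +3.
Δ = +3 − (+1) = +2, so this is an oxidation at C2.

+2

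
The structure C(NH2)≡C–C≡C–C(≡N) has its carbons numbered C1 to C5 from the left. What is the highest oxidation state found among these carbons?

Tallying each carbon's bonds:
C1: 3C, 1N → 0 + 1 = +1
C2: 4C → 0 = 0
C3: 4C → 0 = 0
C4: 4C → 0 = 0
C5: 1C, 3N → 0 + 3 = +3
The highest value is +3.

+3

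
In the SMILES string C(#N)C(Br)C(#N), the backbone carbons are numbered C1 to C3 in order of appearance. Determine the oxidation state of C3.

C3 has one bond to C (0), a triple bond to N (3×+1 = +3).
Oxidation state = 0 + 3 = +3.

+3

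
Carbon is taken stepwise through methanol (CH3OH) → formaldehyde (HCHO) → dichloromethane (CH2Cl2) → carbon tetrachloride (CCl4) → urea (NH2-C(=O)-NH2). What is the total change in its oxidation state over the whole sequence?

+6

Carbon oxidation states along the series — methanol: -2, formaldehyde: 0, dichloromethane: 0, carbon tetrachloride: +4, urea: +4.
Net change = +4 − (-2) = +6.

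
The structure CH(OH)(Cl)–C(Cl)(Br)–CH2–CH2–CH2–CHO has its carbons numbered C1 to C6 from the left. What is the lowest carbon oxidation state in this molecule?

-2

Tallying each carbon's bonds:
C1: 1C, 1H, 1O, 1Cl → 0 − 1 + 1 + 1 = +1
C2: 2C, 1Cl, 1Br → 0 + 1 + 1 = +2
C3: 2C, 2H → 0 − 2 = -2
C4: 2C, 2H → 0 − 2 = -2
C5: 2C, 2H → 0 − 2 = -2
C6: 1C, 1H, 2O → 0 − 1 + 2 = +1
The lowest value is -2.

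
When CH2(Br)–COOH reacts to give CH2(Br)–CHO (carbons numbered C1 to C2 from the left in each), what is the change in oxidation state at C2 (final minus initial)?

Before: C2 has 1 bond to C, 3 bonds to O → oxidation state +3.
After: C2 has 1 bond to C, 1 bond to H, 2 bonds to O → oxidation state +1.
Δ = +1 − (+3) = -2, so this is a reduction at C2.

-2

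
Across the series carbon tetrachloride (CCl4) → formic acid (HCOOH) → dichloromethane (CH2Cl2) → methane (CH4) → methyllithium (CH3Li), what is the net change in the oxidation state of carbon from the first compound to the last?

-8

Carbon oxidation states along the series — carbon tetrachloride: +4, formic acid: +2, dichloromethane: 0, methane: -4, methyllithium: -4.
Net change = -4 − (+4) = -8.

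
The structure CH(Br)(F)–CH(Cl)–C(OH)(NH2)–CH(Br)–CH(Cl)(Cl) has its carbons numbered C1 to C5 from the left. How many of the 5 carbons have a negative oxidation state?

Tallying each carbon's bonds:
C1: 1C, 1H, 1F, 1Br → 0 − 1 + 1 + 1 = +1
C2: 2C, 1H, 1Cl → 0 − 1 + 1 = 0
C3: 2C, 1O, 1N → 0 + 1 + 1 = +2
C4: 2C, 1H, 1Br → 0 − 1 + 1 = 0
C5: 1C, 1H, 2Cl → 0 − 1 + 2 = +1
0 carbons meet the condition.

0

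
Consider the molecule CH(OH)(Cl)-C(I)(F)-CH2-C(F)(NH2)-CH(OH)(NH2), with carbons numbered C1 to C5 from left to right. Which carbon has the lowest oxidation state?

C3

Bonds to more-electronegative neighbours contribute +1 each, bonds to H or metals contribute −1 each, and C–C bonds contribute 0. Tallying each carbon:
C1: 1C, 1H, 1O, 1Cl → 0 − 1 + 1 + 1 = +1
C2: 2C, 1F, 1I → 0 + 1 + 1 = +2
C3: 2C, 2H → 0 − 2 = -2
C4: 2C, 1N, 1F → 0 + 1 + 1 = +2
C5: 1C, 1H, 1O, 1N → 0 − 1 + 1 + 1 = +1
The most reduced carbon is C3 at -2.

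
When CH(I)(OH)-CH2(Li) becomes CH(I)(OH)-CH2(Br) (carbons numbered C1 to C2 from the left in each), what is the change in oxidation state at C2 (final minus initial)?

+2

Before: C2 has 1 bond to C, 2 bonds to H, 1 bond to Li → oxidation state -3.
After: C2 has 1 bond to C, 2 bonds to H, 1 bond to Br → oxidation state -1.
Δ = -1 − (-3) = +2, so this is an oxidation at C2.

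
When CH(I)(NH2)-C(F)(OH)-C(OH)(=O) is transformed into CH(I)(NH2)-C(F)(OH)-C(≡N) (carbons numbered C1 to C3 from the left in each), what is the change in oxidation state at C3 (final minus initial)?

0

Before: C3 has 1 bond to C, 3 bonds to O → oxidation state +3.
After: C3 has 1 bond to C, 3 bonds to N → oxidation state +3.
Δ = +3 − (+3) = 0, so no net redox change at C3.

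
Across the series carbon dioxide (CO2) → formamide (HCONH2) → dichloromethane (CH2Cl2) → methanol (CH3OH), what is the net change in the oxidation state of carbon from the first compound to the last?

Carbon oxidation states along the series — carbon dioxide: +4, formamide: +2, dichloromethane: 0, methanol: -2.
Net change = -2 − (+4) = -6.

-6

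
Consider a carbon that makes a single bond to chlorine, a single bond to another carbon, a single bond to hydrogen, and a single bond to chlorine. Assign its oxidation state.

The carbon has one bond to C (0), one bond to Cl (+1), one bond to H (-1), one bond to Cl (+1).
Oxidation state = 0 + 1 − 1 + 1 = +1.

+1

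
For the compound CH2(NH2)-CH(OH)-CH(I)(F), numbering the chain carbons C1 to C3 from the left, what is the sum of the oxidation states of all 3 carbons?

0

Tallying each carbon's bonds:
C1: 1C, 2H, 1N → 0 − 2 + 1 = -1
C2: 2C, 1H, 1O → 0 − 1 + 1 = 0
C3: 1C, 1H, 1F, 1I → 0 − 1 + 1 + 1 = +1
Sum = -1 + 0 + 1 = 0.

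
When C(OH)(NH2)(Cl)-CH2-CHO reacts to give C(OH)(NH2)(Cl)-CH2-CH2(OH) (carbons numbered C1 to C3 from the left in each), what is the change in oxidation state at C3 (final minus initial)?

Before: C3 has 1 bond to C, 1 bond to H, 2 bonds to O → oxidation state +1.
After: C3 has 1 bond to C, 2 bonds to H, 1 bond to O → oxidation state -1.
Δ = -1 − (+1) = -2, so this is a reduction at C3.

-2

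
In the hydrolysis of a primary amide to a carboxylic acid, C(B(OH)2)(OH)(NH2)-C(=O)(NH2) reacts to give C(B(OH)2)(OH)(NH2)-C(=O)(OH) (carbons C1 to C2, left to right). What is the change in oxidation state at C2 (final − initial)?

0

Before: C2 has 1 bond to C, 2 bonds to O, 1 bond to N → oxidation state +3.
After: C2 has 1 bond to C, 3 bonds to O → oxidation state +3.
Δ = +3 − (+3) = 0, so no net redox change at C2.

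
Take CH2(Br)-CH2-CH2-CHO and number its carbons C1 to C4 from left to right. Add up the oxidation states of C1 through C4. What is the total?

Count +1 for every bond to an atom more electronegative than carbon and −1 for every bond to one less electronegative; C–C bonds are 0. Tallying each carbon:
C1: 1C, 2H, 1Br → 0 − 2 + 1 = -1
C2: 2C, 2H → 0 − 2 = -2
C3: 2C, 2H → 0 − 2 = -2
C4: 1C, 1H, 2O → 0 − 1 + 2 = +1
Sum = -1 − 2 − 2 + 1 = -4.

-4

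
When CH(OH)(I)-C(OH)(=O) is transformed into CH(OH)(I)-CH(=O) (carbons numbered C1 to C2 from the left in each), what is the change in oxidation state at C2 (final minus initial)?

Before: C2 has 1 bond to C, 3 bonds to O → oxidation state +3.
After: C2 has 1 bond to C, 1 bond to H, 2 bonds to O → oxidation state +1.
Δ = +1 − (+3) = -2, so this is a reduction at C2.

-2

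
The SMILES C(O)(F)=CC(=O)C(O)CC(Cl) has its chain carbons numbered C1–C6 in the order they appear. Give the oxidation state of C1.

+2

Bonds to more-electronegative neighbours contribute +1 each, bonds to H or metals contribute −1 each, and C–C bonds contribute 0.
C1 has a double bond to C (2×0 = 0), one bond to O (+1), one bond to F (+1).
Oxidation state = 0 + 1 + 1 = +2.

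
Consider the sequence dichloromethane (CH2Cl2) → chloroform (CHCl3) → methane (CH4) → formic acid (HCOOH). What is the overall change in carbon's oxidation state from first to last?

+2

Carbon oxidation states along the series — dichloromethane: 0, chloroform: +2, methane: -4, formic acid: +2.
Net change = +2 − (0) = +2.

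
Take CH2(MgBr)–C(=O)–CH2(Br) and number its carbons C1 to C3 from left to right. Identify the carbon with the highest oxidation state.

C2

Tallying each carbon's bonds:
C1: 1C, 2H, 1Mg → 0 − 2 − 1 = -3
C2: 2C, 2O → 0 + 2 = +2
C3: 1C, 2H, 1Br → 0 − 2 + 1 = -1
The most oxidised carbon is C2 at +2.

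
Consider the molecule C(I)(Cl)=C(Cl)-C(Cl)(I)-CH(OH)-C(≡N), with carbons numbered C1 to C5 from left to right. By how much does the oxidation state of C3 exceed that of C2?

+1

C3: 2C, 1Cl, 1I → 0 + 1 + 1 = +2
C2: 3C, 1Cl → 0 + 1 = +1
Difference: +2 − (+1) = +1.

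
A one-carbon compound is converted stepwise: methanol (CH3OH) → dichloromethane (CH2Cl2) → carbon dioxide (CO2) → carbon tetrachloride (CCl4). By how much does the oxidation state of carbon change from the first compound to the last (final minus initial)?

+6

Carbon oxidation states along the series — methanol: -2, dichloromethane: 0, carbon dioxide: +4, carbon tetrachloride: +4.
Net change = +4 − (-2) = +6.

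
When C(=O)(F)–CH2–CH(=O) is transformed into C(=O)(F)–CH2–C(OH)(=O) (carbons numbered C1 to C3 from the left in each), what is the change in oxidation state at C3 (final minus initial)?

Before: C3 has 1 bond to C, 1 bond to H, 2 bonds to O → oxidation state +1.
After: C3 has 1 bond to C, 3 bonds to O → oxidation state +3.
Δ = +3 − (+1) = +2, so this is an oxidation at C3.

+2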